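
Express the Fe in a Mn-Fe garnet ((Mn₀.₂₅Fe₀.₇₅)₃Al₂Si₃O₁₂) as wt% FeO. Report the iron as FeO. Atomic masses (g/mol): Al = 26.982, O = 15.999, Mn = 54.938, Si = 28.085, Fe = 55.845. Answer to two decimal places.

32.52 wt%

Formula mass = 497.062 g/mol.
2.25 Fe → 2.2500 mol FeO per formula unit; M(FeO) = 71.844, so FeO mass = 161.649 g.
161.649/497.062 × 100 = 32.52 wt%.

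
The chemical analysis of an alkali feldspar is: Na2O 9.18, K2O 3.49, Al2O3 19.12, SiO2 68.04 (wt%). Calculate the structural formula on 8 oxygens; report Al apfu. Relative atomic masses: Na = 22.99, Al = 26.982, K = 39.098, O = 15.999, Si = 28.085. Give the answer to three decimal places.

9.18 wt% Na2O ÷ 61.979 g/mol = 0.14811 mol, giving 0.29622 Na and 0.14811 O.
3.49 wt% K2O ÷ 94.195 g/mol = 0.03705 mol, giving 0.07410 K and 0.03705 O.
19.12 wt% Al2O3 ÷ 101.961 g/mol = 0.18752 mol, giving 0.37504 Al and 0.56256 O.
68.04 wt% SiO2 ÷ 60.083 g/mol = 1.13243 mol, giving 1.13243 Si and 2.26486 O.
Oxygen sums to 3.01258; scaling by 8/3.01258 = 2.65553 puts the formula on 8 O.
Al: 0.37504 × 2.65553 = 0.996 atoms per formula unit.

0.996 Al apfu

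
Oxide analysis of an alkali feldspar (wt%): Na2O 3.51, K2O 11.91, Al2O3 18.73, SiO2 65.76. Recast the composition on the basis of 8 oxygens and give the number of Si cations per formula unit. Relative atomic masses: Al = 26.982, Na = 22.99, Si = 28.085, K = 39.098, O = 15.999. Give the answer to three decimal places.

2.995 Si apfu

Na2O: 3.51/61.979 = 0.05663 mol → 0.11326 mol Na, 0.05663 mol O.
K2O: 11.91/94.195 = 0.12644 mol → 0.25288 mol K, 0.12644 mol O.
Al2O3: 18.73/101.961 = 0.18370 mol → 0.36740 mol Al, 0.55110 mol O.
SiO2: 65.76/60.083 = 1.09449 mol → 1.09449 mol Si, 2.18898 mol O.
Total oxygen = 2.92315 mol. Normalization factor = 8/2.92315 = 2.73677.
Si per 8 O = 1.09449 × 2.73677 = 2.995.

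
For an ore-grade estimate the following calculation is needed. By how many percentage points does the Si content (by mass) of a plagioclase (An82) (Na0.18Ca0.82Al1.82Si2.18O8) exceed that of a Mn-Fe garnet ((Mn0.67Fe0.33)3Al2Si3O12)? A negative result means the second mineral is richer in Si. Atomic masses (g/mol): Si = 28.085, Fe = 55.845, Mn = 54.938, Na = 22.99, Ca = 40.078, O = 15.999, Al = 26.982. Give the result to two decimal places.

First mineral: 61.225 g Si in 275.327 g formula = 22.24 wt% Si.
Second mineral: 84.255 g Si in 495.919 g formula = 16.99 wt% Si.
22.24% − 16.99% gives a difference of 5.25 percentage points.

5.25 percentage points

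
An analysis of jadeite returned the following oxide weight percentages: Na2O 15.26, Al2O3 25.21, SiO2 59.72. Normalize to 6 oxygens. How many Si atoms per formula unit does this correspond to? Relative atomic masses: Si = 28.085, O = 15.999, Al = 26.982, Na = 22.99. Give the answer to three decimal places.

2.004 Si apfu

Na2O: 15.26/61.979 = 0.24621 mol → 0.49242 mol Na, 0.24621 mol O.
Al2O3: 25.21/101.961 = 0.24725 mol → 0.49450 mol Al, 0.74175 mol O.
SiO2: 59.72/60.083 = 0.99396 mol → 0.99396 mol Si, 1.98792 mol O.
Total oxygen = 2.97588 mol. Normalization factor = 6/2.97588 = 2.01621.
Si per 6 O = 0.99396 × 2.01621 = 2.004.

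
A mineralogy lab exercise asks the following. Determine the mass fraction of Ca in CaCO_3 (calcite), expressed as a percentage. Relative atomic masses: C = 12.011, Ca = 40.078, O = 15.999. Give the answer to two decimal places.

40.04 mass %

M(CaCO_3) = 100.086 g/mol.
Ca contributes 1 × 40.078 = 40.078 g per mole.
40.078/100.086 = 0.4004 → 40.04%.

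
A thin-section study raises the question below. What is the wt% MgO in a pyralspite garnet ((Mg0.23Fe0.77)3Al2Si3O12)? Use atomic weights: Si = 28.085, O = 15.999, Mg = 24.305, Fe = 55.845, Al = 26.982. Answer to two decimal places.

Molar mass of (Mg0.23Fe0.77)3Al2Si3O12 = 0.69*24.305 + 2.31*55.845 + 2*26.982 + 3*28.085 + 12*15.999 = 475.979 g/mol.
Each formula unit contains 0.69 Mg, equivalent to 0.69/1 = 0.6900 mol MgO.
M(MgO) = 1×24.305 + 1×15.999 = 40.304 g/mol.
Mass of MgO per formula unit = 0.6900 × 40.304 = 27.810 g.
MgO wt% = 27.810 / 475.979 × 100 = 5.84%.

5.84 wt%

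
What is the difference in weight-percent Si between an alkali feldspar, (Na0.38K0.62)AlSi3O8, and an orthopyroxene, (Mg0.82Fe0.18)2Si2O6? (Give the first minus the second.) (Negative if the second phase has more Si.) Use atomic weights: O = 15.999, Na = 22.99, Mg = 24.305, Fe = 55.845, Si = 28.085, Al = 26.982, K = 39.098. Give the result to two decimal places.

4.47 percentage points

First mineral: 84.255 g Si in 272.206 g formula = 30.95 wt% Si.
Second mineral: 56.170 g Si in 212.128 g formula = 26.48 wt% Si.
30.95% − 26.48% gives a difference of 4.47 percentage points.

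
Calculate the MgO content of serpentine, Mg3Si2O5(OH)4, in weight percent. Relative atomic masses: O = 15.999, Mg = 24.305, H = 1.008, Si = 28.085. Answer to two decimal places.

M(Mg3Si2O5(OH)4) = 277.108 g/mol; M(MgO) = 40.304 g/mol.
Moles MgO per formula unit = 3 Mg ÷ 1 = 3.0000.
MgO fraction = (3.0000 × 40.304) / 277.108 = 120.912/277.108 = 0.4363.

43.63 wt%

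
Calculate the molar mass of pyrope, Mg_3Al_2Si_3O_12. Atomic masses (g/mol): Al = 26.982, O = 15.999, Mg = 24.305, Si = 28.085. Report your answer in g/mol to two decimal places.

M = 3·24.305 + 2·26.982 + 3·28.085 + 12·15.999

403.12 g/mol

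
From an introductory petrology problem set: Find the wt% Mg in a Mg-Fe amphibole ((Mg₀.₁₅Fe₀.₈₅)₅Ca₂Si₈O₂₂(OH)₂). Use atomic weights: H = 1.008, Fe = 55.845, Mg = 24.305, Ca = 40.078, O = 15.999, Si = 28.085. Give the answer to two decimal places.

1.93 wt%

Molar mass of (Mg₀.₁₅Fe₀.₈₅)₅Ca₂Si₈O₂₂(OH)₂: 0.75*24.305 + 4.25*55.845 + 2*40.078 + 8*28.085 + 24*15.999 + 2*1.008 = 946.398 g/mol.
Mass of Mg per formula unit: 0.75 × 24.305 = 18.229 g.
Weight fraction Mg = 18.229 / 946.398 = 0.0193.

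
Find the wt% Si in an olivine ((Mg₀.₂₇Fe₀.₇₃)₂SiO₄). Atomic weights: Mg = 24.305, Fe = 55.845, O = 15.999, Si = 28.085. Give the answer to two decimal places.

15.04 wt%

Molar mass of (Mg₀.₂₇Fe₀.₇₃)₂SiO₄: 0.54*24.305 + 1.46*55.845 + 1*28.085 + 4*15.999 = 186.739 g/mol.
Mass of Si per formula unit: 1 × 28.085 = 28.085 g.
Weight fraction Si = 28.085 / 186.739 = 0.1504.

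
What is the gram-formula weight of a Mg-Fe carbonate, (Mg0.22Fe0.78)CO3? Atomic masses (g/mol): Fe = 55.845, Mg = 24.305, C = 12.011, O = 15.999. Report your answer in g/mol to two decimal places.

The formula mass is the sum 0.22(24.305) + 0.78(55.845) + 1(12.011) + 3(15.999).

108.91 g/mol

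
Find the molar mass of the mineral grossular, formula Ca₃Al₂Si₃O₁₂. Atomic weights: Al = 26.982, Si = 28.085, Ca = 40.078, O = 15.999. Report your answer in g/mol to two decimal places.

450.44 g/mol

The formula mass is the sum 3(40.078) + 2(26.982) + 3(28.085) + 12(15.999).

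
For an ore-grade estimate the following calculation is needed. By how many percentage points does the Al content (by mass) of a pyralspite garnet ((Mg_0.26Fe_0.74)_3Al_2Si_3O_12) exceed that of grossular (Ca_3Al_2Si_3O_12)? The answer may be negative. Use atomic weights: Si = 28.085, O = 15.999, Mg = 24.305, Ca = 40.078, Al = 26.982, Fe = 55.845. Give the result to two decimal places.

-0.57 percentage points

First mineral: 53.964 g Al in 473.141 g formula = 11.41 wt% Al.
Second mineral: 53.964 g Al in 450.441 g formula = 11.98 wt% Al.
11.41% − 11.98% gives a difference of -0.57 percentage points.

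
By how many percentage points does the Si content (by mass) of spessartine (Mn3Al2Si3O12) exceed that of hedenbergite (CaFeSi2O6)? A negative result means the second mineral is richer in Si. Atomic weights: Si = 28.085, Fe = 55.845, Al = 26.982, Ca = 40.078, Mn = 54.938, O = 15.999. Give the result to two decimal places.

-5.62 percentage points

Si in Mn3Al2Si3O12: molar mass 495.021 g/mol; 3×28.085 = 84.255 g → 17.02 wt%.
Si in CaFeSi2O6: molar mass 248.087 g/mol; 2×28.085 = 56.170 g → 22.64 wt%.
Difference = 17.02 − 22.64 = -5.62 percentage points.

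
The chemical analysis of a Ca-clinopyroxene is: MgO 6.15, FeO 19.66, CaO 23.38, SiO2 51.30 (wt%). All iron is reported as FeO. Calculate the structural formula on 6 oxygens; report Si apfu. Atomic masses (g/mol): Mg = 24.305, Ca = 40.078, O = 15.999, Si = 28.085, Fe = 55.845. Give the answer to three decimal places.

MgO (M=40.304): mol = 0.15259; Mg = 0.15259, O = 0.15259.
FeO (M=71.844): mol = 0.27365; Fe = 0.27365, O = 0.27365.
CaO (M=56.077): mol = 0.41693; Ca = 0.41693, O = 0.41693.
SiO2 (M=60.083): mol = 0.85382; Si = 0.85382, O = 1.70764.
ΣO = 2.55081; factor = 6/ΣO = 2.35219.
Si apfu = 0.85382 × 2.35219 = 2.008.

2.008 Si apfu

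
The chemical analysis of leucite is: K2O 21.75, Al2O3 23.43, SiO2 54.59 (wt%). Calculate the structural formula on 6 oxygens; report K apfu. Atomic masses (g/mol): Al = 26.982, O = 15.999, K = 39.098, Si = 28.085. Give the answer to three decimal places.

K2O (M=94.195): mol = 0.23090; K = 0.46180, O = 0.23090.
Al2O3 (M=101.961): mol = 0.22979; Al = 0.45958, O = 0.68937.
SiO2 (M=60.083): mol = 0.90858; Si = 0.90858, O = 1.81716.
ΣO = 2.73743; factor = 6/ΣO = 2.19184.
K apfu = 0.46180 × 2.19184 = 1.012.

1.012 K apfu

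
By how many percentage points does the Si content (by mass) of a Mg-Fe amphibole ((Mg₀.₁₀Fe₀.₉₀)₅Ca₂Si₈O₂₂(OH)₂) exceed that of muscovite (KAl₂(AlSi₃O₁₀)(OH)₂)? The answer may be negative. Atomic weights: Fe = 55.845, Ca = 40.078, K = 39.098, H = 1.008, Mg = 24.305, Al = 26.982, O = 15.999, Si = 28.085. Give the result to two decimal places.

M((Mg₀.₁₀Fe₀.₉₀)₅Ca₂Si₈O₂₂(OH)₂) = 954.283 g/mol, so wt% Si = 224.680/954.283 × 100 = 23.54%.
M(KAl₂(AlSi₃O₁₀)(OH)₂) = 398.303 g/mol, so wt% Si = 84.255/398.303 × 100 = 21.15%.
23.54 − 21.15 = 2.39 pp.

2.39 percentage points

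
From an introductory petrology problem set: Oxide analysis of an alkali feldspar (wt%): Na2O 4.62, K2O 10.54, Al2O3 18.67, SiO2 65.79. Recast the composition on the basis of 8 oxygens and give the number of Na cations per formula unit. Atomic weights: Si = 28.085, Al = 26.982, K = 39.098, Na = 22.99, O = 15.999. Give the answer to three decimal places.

4.62 wt% Na2O ÷ 61.979 g/mol = 0.07454 mol, giving 0.14908 Na and 0.07454 O.
10.54 wt% K2O ÷ 94.195 g/mol = 0.11190 mol, giving 0.22380 K and 0.11190 O.
18.67 wt% Al2O3 ÷ 101.961 g/mol = 0.18311 mol, giving 0.36622 Al and 0.54933 O.
65.79 wt% SiO2 ÷ 60.083 g/mol = 1.09499 mol, giving 1.09499 Si and 2.18998 O.
Oxygen sums to 2.92575; scaling by 8/2.92575 = 2.73434 puts the formula on 8 O.
Na: 0.14908 × 2.73434 = 0.408 atoms per formula unit.

0.408 Na apfu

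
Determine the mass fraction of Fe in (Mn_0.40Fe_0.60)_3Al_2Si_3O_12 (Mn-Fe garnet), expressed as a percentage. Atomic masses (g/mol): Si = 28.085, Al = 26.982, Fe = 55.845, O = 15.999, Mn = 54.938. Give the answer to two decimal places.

20.24 weight percent

Formula mass = 1.20×54.938 + 1.80×55.845 + 2×26.982 + 3×28.085 + 12×15.999 = 496.654 g/mol, of which 100.521 g is Fe.
So Fe makes up 100.521/496.654 = 0.2024 of the mass, i.e. 20.24%.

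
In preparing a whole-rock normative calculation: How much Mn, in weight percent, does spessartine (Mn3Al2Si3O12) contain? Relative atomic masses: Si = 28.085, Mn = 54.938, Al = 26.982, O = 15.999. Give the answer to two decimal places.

Molar mass of Mn3Al2Si3O12: 3×54.938 + 2×26.982 + 3×28.085 + 12×15.999 = 495.021 g/mol.
Mass of Mn per formula unit: 3 × 54.938 = 164.814 g.
Weight fraction Mn = 164.814 / 495.021 = 0.3329.

33.29 weight percent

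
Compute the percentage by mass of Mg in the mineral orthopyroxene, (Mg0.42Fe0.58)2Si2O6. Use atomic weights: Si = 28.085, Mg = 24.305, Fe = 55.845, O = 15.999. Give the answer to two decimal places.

Formula mass = 0.84×24.305 + 1.16×55.845 + 2×28.085 + 6×15.999 = 237.360 g/mol, of which 20.416 g is Mg.
So Mg makes up 20.416/237.360 = 0.0860 of the mass, i.e. 8.60%.

8.60 mass %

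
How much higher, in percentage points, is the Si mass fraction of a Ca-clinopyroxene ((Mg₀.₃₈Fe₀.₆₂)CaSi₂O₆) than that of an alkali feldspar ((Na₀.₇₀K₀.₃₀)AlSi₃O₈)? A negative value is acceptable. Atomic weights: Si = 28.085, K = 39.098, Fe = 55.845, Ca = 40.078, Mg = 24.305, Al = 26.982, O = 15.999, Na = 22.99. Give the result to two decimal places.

M((Mg₀.₃₈Fe₀.₆₂)CaSi₂O₆) = 236.102 g/mol, so wt% Si = 56.170/236.102 × 100 = 23.79%.
M((Na₀.₇₀K₀.₃₀)AlSi₃O₈) = 267.051 g/mol, so wt% Si = 84.255/267.051 × 100 = 31.55%.
23.79 − 31.55 = -7.76 pp.

-7.76 percentage points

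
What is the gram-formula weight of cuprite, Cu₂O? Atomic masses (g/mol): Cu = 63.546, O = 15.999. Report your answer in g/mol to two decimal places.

143.09 g/mol

M = 2×63.546 + 1×15.999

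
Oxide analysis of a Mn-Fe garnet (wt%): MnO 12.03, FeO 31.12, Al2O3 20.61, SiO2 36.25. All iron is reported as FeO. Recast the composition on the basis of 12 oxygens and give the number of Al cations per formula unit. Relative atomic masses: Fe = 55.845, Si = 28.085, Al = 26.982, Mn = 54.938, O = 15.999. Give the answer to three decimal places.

2.008 Al apfu

MnO: 12.03/70.937 = 0.16959 mol → 0.16959 mol Mn, 0.16959 mol O.
FeO: 31.12/71.844 = 0.43316 mol → 0.43316 mol Fe, 0.43316 mol O.
Al2O3: 20.61/101.961 = 0.20214 mol → 0.40428 mol Al, 0.60642 mol O.
SiO2: 36.25/60.083 = 0.60333 mol → 0.60333 mol Si, 1.20666 mol O.
Total oxygen = 2.41583 mol. Normalization factor = 12/2.41583 = 4.96724.
Al per 12 O = 0.40428 × 4.96724 = 2.008.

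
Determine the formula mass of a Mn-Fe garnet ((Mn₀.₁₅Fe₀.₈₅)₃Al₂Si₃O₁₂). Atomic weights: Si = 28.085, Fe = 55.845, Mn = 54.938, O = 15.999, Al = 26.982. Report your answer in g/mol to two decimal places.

497.33 g/mol

The formula mass is the sum 0.45(54.938) + 2.55(55.845) + 2(26.982) + 3(28.085) + 12(15.999).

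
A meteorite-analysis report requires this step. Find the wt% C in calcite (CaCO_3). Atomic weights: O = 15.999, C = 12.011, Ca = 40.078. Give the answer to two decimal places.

Formula mass = 1*40.078 + 1*12.011 + 3*15.999 = 100.086 g/mol, of which 12.011 g is C.
So C makes up 12.011/100.086 = 0.1200 of the mass, i.e. 12.00%.

12.00 mass %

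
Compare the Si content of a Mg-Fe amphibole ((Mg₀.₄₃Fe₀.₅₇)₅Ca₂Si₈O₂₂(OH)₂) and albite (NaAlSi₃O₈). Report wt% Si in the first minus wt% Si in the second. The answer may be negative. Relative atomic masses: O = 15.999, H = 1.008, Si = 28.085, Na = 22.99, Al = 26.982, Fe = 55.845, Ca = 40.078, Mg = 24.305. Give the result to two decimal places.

Si in (Mg₀.₄₃Fe₀.₅₇)₅Ca₂Si₈O₂₂(OH)₂: molar mass 902.242 g/mol; 8×28.085 = 224.680 g → 24.90 wt%.
Si in NaAlSi₃O₈: molar mass 262.219 g/mol; 3×28.085 = 84.255 g → 32.13 wt%.
Difference = 24.90 − 32.13 = -7.23 percentage points.

-7.23 percentage points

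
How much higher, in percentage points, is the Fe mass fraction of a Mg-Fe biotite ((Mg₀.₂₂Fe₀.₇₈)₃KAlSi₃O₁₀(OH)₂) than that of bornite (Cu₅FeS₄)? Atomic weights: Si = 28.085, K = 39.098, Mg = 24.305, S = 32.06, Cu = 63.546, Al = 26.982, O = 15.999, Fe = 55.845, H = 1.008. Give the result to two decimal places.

15.48 percentage points

First mineral: 130.677 g Fe in 491.058 g formula = 26.61 wt% Fe.
Second mineral: 55.845 g Fe in 501.815 g formula = 11.13 wt% Fe.
26.61% − 11.13% gives a difference of 15.48 percentage points.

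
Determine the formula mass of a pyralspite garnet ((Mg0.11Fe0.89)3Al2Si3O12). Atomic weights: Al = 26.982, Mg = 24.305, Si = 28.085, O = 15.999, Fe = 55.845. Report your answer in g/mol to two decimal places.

487.33 g/mol

M = 0.33*24.305 + 2.67*55.845 + 2*26.982 + 3*28.085 + 12*15.999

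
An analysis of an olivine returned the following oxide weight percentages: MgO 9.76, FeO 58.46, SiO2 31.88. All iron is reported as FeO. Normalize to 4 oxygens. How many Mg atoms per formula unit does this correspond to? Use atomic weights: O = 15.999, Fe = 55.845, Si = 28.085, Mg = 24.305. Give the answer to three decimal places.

MgO (M=40.304): mol = 0.24216; Mg = 0.24216, O = 0.24216.
FeO (M=71.844): mol = 0.81371; Fe = 0.81371, O = 0.81371.
SiO2 (M=60.083): mol = 0.53060; Si = 0.53060, O = 1.06120.
ΣO = 2.11707; factor = 4/ΣO = 1.88940.
Mg apfu = 0.24216 × 1.88940 = 0.458.

0.458 Mg apfu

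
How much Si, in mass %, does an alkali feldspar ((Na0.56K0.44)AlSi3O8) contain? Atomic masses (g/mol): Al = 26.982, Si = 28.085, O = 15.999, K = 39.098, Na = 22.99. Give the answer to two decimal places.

Molar mass of (Na0.56K0.44)AlSi3O8: 0.56*22.99 + 0.44*39.098 + 1*26.982 + 3*28.085 + 8*15.999 = 269.307 g/mol.
Mass of Si per formula unit: 3 × 28.085 = 84.255 g.
Weight fraction Si = 84.255 / 269.307 = 0.3129.

31.29 mass %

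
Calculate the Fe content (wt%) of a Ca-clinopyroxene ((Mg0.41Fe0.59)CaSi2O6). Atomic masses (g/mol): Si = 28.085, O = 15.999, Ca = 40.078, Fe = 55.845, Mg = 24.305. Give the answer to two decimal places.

M((Mg0.41Fe0.59)CaSi2O6) = 235.156 g/mol.
Fe contributes 0.59 × 55.845 = 32.949 g per mole.
32.949/235.156 = 0.1401 → 14.01%.

14.01 wt%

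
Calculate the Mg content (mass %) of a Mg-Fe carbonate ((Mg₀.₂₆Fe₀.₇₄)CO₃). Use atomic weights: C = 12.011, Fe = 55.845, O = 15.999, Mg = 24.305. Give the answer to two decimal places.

5.87 mass %

Molar mass of (Mg₀.₂₆Fe₀.₇₄)CO₃: 0.26*24.305 + 0.74*55.845 + 1*12.011 + 3*15.999 = 107.653 g/mol.
Mass of Mg per formula unit: 0.26 × 24.305 = 6.319 g.
Weight fraction Mg = 6.319 / 107.653 = 0.0587.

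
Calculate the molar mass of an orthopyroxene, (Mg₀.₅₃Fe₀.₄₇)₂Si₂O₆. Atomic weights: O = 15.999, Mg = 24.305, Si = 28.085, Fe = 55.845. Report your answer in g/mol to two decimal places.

The formula mass is the sum 1.06*24.305 + 0.94*55.845 + 2*28.085 + 6*15.999.

230.42 g/mol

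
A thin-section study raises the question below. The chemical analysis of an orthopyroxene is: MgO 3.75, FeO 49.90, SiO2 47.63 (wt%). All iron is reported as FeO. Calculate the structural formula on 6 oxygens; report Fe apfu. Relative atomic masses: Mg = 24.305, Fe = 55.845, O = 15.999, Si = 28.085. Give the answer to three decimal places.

MgO (M=40.304): mol = 0.09304; Mg = 0.09304, O = 0.09304.
FeO (M=71.844): mol = 0.69456; Fe = 0.69456, O = 0.69456.
SiO2 (M=60.083): mol = 0.79274; Si = 0.79274, O = 1.58548.
ΣO = 2.37308; factor = 6/ΣO = 2.52836.
Fe apfu = 0.69456 × 2.52836 = 1.756.

1.756 Fe apfu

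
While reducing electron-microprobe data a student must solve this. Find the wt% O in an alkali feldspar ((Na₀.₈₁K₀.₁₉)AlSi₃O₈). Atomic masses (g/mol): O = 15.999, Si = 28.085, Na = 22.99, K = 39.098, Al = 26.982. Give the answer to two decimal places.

Formula mass = 0.81·22.99 + 0.19·39.098 + 1·26.982 + 3·28.085 + 8·15.999 = 265.280 g/mol, of which 127.992 g is O.
So O makes up 127.992/265.280 = 0.4825 of the mass, i.e. 48.25%.

48.25 mass %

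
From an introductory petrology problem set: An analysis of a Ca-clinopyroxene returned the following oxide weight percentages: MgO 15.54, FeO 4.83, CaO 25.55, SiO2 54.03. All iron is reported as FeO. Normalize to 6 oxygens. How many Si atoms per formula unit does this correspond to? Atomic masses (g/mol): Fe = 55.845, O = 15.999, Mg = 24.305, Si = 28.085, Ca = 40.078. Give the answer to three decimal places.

1.993 Si apfu

15.54 wt% MgO ÷ 40.304 g/mol = 0.38557 mol, giving 0.38557 Mg and 0.38557 O.
4.83 wt% FeO ÷ 71.844 g/mol = 0.06723 mol, giving 0.06723 Fe and 0.06723 O.
25.55 wt% CaO ÷ 56.077 g/mol = 0.45562 mol, giving 0.45562 Ca and 0.45562 O.
54.03 wt% SiO2 ÷ 60.083 g/mol = 0.89926 mol, giving 0.89926 Si and 1.79852 O.
Oxygen sums to 2.70694; scaling by 6/2.70694 = 2.21652 puts the formula on 6 O.
Si: 0.89926 × 2.21652 = 1.993 atoms per formula unit.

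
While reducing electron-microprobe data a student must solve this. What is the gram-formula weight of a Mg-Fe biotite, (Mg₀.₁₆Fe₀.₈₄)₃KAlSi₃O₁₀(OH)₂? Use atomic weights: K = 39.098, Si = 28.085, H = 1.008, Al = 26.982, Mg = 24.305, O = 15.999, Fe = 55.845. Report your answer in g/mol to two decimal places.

M = 0.48(24.305) + 2.52(55.845) + 1(39.098) + 1(26.982) + 3(28.085) + 12(15.999) + 2(1.008)

496.73 g/mol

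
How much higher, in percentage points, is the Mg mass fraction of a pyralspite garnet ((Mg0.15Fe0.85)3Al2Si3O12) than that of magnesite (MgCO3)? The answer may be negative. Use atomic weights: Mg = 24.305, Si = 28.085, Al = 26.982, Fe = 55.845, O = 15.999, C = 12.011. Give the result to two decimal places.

-26.57 percentage points

Mg in (Mg0.15Fe0.85)3Al2Si3O12: molar mass 483.549 g/mol; 0.45×24.305 = 10.937 g → 2.26 wt%.
Mg in MgCO3: molar mass 84.313 g/mol; 1×24.305 = 24.305 g → 28.83 wt%.
Difference = 2.26 − 28.83 = -26.57 percentage points.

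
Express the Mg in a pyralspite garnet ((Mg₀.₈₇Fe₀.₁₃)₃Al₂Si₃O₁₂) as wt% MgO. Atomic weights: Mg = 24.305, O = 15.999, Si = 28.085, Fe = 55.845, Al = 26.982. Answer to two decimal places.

Molar mass of (Mg₀.₈₇Fe₀.₁₃)₃Al₂Si₃O₁₂ = 2.61*24.305 + 0.39*55.845 + 2*26.982 + 3*28.085 + 12*15.999 = 415.423 g/mol.
Each formula unit contains 2.61 Mg, equivalent to 2.61/1 = 2.6100 mol MgO.
M(MgO) = 1×24.305 + 1×15.999 = 40.304 g/mol.
Mass of MgO per formula unit = 2.6100 × 40.304 = 105.193 g.
MgO wt% = 105.193 / 415.423 × 100 = 25.32%.

25.32 wt%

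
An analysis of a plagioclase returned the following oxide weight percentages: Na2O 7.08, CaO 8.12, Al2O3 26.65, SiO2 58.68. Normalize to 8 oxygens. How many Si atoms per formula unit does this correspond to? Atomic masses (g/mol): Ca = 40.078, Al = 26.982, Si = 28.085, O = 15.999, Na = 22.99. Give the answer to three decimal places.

2.607 Si apfu

Na2O (M=61.979): mol = 0.11423; Na = 0.22846, O = 0.11423.
CaO (M=56.077): mol = 0.14480; Ca = 0.14480, O = 0.14480.
Al2O3 (M=101.961): mol = 0.26137; Al = 0.52274, O = 0.78411.
SiO2 (M=60.083): mol = 0.97665; Si = 0.97665, O = 1.95330.
ΣO = 2.99644; factor = 8/ΣO = 2.66983.
Si apfu = 0.97665 × 2.66983 = 2.607.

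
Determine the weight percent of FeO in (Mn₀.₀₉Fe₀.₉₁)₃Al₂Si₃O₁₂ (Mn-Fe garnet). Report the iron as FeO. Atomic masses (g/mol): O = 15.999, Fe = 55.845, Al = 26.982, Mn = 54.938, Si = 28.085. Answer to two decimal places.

39.42 wt%

Molar mass of (Mn₀.₀₉Fe₀.₉₁)₃Al₂Si₃O₁₂ = 0.27*54.938 + 2.73*55.845 + 2*26.982 + 3*28.085 + 12*15.999 = 497.497 g/mol.
Each formula unit contains 2.73 Fe, equivalent to 2.73/1 = 2.7300 mol FeO.
M(FeO) = 1×55.845 + 1×15.999 = 71.844 g/mol.
Mass of FeO per formula unit = 2.7300 × 71.844 = 196.134 g.
FeO wt% = 196.134 / 497.497 × 100 = 39.42%.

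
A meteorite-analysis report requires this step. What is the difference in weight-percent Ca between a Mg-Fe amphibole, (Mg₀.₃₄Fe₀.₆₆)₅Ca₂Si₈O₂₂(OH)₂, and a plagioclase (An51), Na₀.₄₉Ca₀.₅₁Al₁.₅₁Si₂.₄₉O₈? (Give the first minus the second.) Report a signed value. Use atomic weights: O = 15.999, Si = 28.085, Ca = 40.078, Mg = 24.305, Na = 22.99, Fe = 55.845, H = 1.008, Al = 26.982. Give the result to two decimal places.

1.19 percentage points

Ca in (Mg₀.₃₄Fe₀.₆₆)₅Ca₂Si₈O₂₂(OH)₂: molar mass 916.435 g/mol; 2×40.078 = 80.156 g → 8.75 wt%.
Ca in Na₀.₄₉Ca₀.₅₁Al₁.₅₁Si₂.₄₉O₈: molar mass 270.371 g/mol; 0.51×40.078 = 20.440 g → 7.56 wt%.
Difference = 8.75 − 7.56 = 1.19 percentage points.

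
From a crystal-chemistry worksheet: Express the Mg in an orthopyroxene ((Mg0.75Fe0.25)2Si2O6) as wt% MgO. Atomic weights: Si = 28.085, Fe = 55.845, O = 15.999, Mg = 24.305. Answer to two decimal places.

Molar mass of (Mg0.75Fe0.25)2Si2O6 = 1.50×24.305 + 0.50×55.845 + 2×28.085 + 6×15.999 = 216.544 g/mol.
Each formula unit contains 1.50 Mg, equivalent to 1.50/1 = 1.5000 mol MgO.
M(MgO) = 1×24.305 + 1×15.999 = 40.304 g/mol.
Mass of MgO per formula unit = 1.5000 × 40.304 = 60.456 g.
MgO wt% = 60.456 / 216.544 × 100 = 27.92%.

27.92 wt%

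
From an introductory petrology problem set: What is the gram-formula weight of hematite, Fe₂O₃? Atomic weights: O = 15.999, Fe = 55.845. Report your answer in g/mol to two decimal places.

Fe: 2 × 55.845 = 111.6900
O: 3 × 15.999 = 47.9970
Summing the contributions gives the formula mass.

159.69 g/mol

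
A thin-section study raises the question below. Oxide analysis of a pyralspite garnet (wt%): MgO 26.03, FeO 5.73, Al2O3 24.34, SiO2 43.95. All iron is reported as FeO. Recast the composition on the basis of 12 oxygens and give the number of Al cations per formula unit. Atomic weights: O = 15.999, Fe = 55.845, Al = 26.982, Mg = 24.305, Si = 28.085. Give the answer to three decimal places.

MgO: 26.03/40.304 = 0.64584 mol → 0.64584 mol Mg, 0.64584 mol O.
FeO: 5.73/71.844 = 0.07976 mol → 0.07976 mol Fe, 0.07976 mol O.
Al2O3: 24.34/101.961 = 0.23872 mol → 0.47744 mol Al, 0.71616 mol O.
SiO2: 43.95/60.083 = 0.73149 mol → 0.73149 mol Si, 1.46298 mol O.
Total oxygen = 2.90474 mol. Normalization factor = 12/2.90474 = 4.13118.
Al per 12 O = 0.47744 × 4.13118 = 1.972.

1.972 Al apfu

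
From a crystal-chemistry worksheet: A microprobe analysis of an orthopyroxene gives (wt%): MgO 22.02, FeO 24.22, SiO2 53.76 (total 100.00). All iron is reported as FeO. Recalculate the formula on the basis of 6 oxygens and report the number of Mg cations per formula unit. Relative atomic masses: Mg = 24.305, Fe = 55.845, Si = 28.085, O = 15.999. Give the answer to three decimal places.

1.226 Mg apfu

22.02 wt% MgO ÷ 40.304 g/mol = 0.54635 mol, giving 0.54635 Mg and 0.54635 O.
24.22 wt% FeO ÷ 71.844 g/mol = 0.33712 mol, giving 0.33712 Fe and 0.33712 O.
53.76 wt% SiO2 ÷ 60.083 g/mol = 0.89476 mol, giving 0.89476 Si and 1.78952 O.
Oxygen sums to 2.67299; scaling by 6/2.67299 = 2.24468 puts the formula on 6 O.
Mg: 0.54635 × 2.24468 = 1.226 atoms per formula unit.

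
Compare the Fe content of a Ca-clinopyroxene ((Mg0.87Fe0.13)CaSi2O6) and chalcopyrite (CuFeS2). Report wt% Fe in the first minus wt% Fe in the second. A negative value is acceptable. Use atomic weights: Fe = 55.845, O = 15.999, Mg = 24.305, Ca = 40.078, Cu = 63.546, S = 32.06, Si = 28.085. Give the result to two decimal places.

-27.14 percentage points

Fe in (Mg0.87Fe0.13)CaSi2O6: molar mass 220.647 g/mol; 0.13×55.845 = 7.260 g → 3.29 wt%.
Fe in CuFeS2: molar mass 183.511 g/mol; 1×55.845 = 55.845 g → 30.43 wt%.
Difference = 3.29 − 30.43 = -27.14 percentage points.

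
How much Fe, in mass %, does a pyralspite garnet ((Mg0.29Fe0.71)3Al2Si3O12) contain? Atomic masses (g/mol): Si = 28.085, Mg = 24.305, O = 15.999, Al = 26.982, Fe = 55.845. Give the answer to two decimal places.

25.29 mass %

Molar mass of (Mg0.29Fe0.71)3Al2Si3O12: 0.87·24.305 + 2.13·55.845 + 2·26.982 + 3·28.085 + 12·15.999 = 470.302 g/mol.
Mass of Fe per formula unit: 2.13 × 55.845 = 118.950 g.
Weight fraction Fe = 118.950 / 470.302 = 0.2529.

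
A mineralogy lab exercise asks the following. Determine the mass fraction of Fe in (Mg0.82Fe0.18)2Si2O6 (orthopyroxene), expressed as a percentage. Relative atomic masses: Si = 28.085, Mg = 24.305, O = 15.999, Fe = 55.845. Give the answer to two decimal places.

Formula mass = 1.64·24.305 + 0.36·55.845 + 2·28.085 + 6·15.999 = 212.128 g/mol, of which 20.104 g is Fe.
So Fe makes up 20.104/212.128 = 0.0948 of the mass, i.e. 9.48%.

9.48 wt%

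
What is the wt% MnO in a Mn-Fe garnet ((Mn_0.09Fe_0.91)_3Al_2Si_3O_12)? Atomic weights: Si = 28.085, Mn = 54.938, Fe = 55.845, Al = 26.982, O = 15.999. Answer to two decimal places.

M((Mn_0.09Fe_0.91)_3Al_2Si_3O_12) = 497.497 g/mol; M(MnO) = 70.937 g/mol.
Moles MnO per formula unit = 0.27 Mn ÷ 1 = 0.2700.
MnO fraction = (0.2700 × 70.937) / 497.497 = 19.153/497.497 = 0.0385.

3.85 wt%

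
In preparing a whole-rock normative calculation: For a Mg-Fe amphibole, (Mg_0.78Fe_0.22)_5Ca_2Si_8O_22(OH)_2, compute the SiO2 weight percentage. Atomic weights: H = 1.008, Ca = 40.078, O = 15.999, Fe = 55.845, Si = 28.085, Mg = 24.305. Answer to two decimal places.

M((Mg_0.78Fe_0.22)_5Ca_2Si_8O_22(OH)_2) = 847.047 g/mol; M(SiO2) = 60.083 g/mol.
Moles SiO2 per formula unit = 8 Si ÷ 1 = 8.0000.
SiO2 fraction = (8.0000 × 60.083) / 847.047 = 480.664/847.047 = 0.5675.

56.75 wt%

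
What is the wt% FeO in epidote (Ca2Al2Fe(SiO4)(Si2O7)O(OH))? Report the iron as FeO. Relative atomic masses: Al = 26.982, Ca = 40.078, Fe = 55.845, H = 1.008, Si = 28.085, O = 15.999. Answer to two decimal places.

M(Ca2Al2Fe(SiO4)(Si2O7)O(OH)) = 483.215 g/mol; M(FeO) = 71.844 g/mol.
Moles FeO per formula unit = 1 Fe ÷ 1 = 1.0000.
FeO fraction = (1.0000 × 71.844) / 483.215 = 71.844/483.215 = 0.1487.

14.87 wt%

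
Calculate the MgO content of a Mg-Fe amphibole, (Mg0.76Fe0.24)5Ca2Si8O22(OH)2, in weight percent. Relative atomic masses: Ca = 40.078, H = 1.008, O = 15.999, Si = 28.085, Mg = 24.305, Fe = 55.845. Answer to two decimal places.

Molar mass of (Mg0.76Fe0.24)5Ca2Si8O22(OH)2 = 3.80·24.305 + 1.20·55.845 + 2·40.078 + 8·28.085 + 24·15.999 + 2·1.008 = 850.201 g/mol.
Each formula unit contains 3.80 Mg, equivalent to 3.80/1 = 3.8000 mol MgO.
M(MgO) = 1×24.305 + 1×15.999 = 40.304 g/mol.
Mass of MgO per formula unit = 3.8000 × 40.304 = 153.155 g.
MgO wt% = 153.155 / 850.201 × 100 = 18.01%.

18.01 wt%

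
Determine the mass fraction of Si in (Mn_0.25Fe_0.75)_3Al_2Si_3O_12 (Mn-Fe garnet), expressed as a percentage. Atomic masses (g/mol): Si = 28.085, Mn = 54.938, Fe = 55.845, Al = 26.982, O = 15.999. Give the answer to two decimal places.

Formula mass = 0.75×54.938 + 2.25×55.845 + 2×26.982 + 3×28.085 + 12×15.999 = 497.062 g/mol, of which 84.255 g is Si.
So Si makes up 84.255/497.062 = 0.1695 of the mass, i.e. 16.95%.

16.95 mass %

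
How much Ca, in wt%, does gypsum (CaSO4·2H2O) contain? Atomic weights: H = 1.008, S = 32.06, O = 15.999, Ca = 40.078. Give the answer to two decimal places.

23.28 wt%

Formula mass = 1·40.078 + 1·32.06 + 6·15.999 + 4·1.008 = 172.164 g/mol, of which 40.078 g is Ca.
So Ca makes up 40.078/172.164 = 0.2328 of the mass, i.e. 23.28%.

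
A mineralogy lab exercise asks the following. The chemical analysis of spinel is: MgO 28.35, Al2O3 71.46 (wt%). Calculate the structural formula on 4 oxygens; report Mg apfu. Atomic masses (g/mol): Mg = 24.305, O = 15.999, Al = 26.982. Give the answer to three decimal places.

1.003 Mg apfu

MgO: 28.35/40.304 = 0.70340 mol → 0.70340 mol Mg, 0.70340 mol O.
Al2O3: 71.46/101.961 = 0.70086 mol → 1.40172 mol Al, 2.10258 mol O.
Total oxygen = 2.80598 mol. Normalization factor = 4/2.80598 = 1.42553.
Mg per 4 O = 0.70340 × 1.42553 = 1.003.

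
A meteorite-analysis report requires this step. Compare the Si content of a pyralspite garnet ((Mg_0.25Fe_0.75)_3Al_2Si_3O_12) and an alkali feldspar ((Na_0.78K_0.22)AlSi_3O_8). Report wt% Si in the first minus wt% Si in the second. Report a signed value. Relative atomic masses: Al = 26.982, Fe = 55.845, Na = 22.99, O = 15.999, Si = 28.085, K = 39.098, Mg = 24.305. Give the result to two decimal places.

First mineral: 84.255 g Si in 474.087 g formula = 17.77 wt% Si.
Second mineral: 84.255 g Si in 265.763 g formula = 31.70 wt% Si.
17.77% − 31.70% gives a difference of -13.93 percentage points.

-13.93 percentage points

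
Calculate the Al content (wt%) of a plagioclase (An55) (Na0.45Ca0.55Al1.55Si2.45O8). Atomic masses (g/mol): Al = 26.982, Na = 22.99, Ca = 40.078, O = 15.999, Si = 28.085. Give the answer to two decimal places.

M(Na0.45Ca0.55Al1.55Si2.45O8) = 271.011 g/mol.
Al contributes 1.55 × 26.982 = 41.822 g per mole.
41.822/271.011 = 0.1543 → 15.43%.

15.43 wt%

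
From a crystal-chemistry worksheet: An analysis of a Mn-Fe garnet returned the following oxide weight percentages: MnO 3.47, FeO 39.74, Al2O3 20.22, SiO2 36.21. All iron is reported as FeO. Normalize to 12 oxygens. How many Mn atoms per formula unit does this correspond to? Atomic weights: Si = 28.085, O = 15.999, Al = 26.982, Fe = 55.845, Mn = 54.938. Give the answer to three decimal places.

0.244 Mn apfu

MnO (M=70.937): mol = 0.04892; Mn = 0.04892, O = 0.04892.
FeO (M=71.844): mol = 0.55314; Fe = 0.55314, O = 0.55314.
Al2O3 (M=101.961): mol = 0.19831; Al = 0.39662, O = 0.59493.
SiO2 (M=60.083): mol = 0.60267; Si = 0.60267, O = 1.20534.
ΣO = 2.40233; factor = 12/ΣO = 4.99515.
Mn apfu = 0.04892 × 4.99515 = 0.244.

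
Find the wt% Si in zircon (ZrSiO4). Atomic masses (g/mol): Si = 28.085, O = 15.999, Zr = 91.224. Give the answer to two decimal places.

15.32 weight percent

Molar mass of ZrSiO4: 1*91.224 + 1*28.085 + 4*15.999 = 183.305 g/mol.
Mass of Si per formula unit: 1 × 28.085 = 28.085 g.
Weight fraction Si = 28.085 / 183.305 = 0.1532.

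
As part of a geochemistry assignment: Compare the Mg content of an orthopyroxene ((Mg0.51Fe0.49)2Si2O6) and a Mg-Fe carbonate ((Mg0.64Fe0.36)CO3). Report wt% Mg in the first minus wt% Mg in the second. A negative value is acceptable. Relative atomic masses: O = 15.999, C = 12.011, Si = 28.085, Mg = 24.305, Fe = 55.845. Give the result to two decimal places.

-5.56 percentage points

Mg in (Mg0.51Fe0.49)2Si2O6: molar mass 231.683 g/mol; 1.02×24.305 = 24.791 g → 10.70 wt%.
Mg in (Mg0.64Fe0.36)CO3: molar mass 95.667 g/mol; 0.64×24.305 = 15.555 g → 16.26 wt%.
Difference = 10.70 − 16.26 = -5.56 percentage points.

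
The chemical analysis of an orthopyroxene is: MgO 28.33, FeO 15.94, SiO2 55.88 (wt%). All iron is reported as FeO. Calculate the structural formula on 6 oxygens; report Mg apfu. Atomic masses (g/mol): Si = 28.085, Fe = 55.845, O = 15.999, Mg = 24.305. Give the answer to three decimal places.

MgO: 28.33/40.304 = 0.70291 mol → 0.70291 mol Mg, 0.70291 mol O.
FeO: 15.94/71.844 = 0.22187 mol → 0.22187 mol Fe, 0.22187 mol O.
SiO2: 55.88/60.083 = 0.93005 mol → 0.93005 mol Si, 1.86010 mol O.
Total oxygen = 2.78488 mol. Normalization factor = 6/2.78488 = 2.15449.
Mg per 6 O = 0.70291 × 2.15449 = 1.514.

1.514 Mg apfu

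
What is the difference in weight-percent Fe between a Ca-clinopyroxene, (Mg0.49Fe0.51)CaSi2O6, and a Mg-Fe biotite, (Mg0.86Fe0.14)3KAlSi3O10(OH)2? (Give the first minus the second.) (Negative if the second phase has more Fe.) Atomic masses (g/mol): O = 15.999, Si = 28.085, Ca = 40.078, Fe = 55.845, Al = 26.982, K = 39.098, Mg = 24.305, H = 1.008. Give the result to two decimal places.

M((Mg0.49Fe0.51)CaSi2O6) = 232.632 g/mol, so wt% Fe = 28.481/232.632 × 100 = 12.24%.
M((Mg0.86Fe0.14)3KAlSi3O10(OH)2) = 430.501 g/mol, so wt% Fe = 23.455/430.501 × 100 = 5.45%.
12.24 − 5.45 = 6.79 pp.

6.79 percentage points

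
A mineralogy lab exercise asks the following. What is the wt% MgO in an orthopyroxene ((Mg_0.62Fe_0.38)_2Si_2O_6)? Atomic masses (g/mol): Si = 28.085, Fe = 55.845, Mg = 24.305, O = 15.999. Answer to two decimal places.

M((Mg_0.62Fe_0.38)_2Si_2O_6) = 224.744 g/mol; M(MgO) = 40.304 g/mol.
Moles MgO per formula unit = 1.24 Mg ÷ 1 = 1.2400.
MgO fraction = (1.2400 × 40.304) / 224.744 = 49.977/224.744 = 0.2224.

22.24 wt%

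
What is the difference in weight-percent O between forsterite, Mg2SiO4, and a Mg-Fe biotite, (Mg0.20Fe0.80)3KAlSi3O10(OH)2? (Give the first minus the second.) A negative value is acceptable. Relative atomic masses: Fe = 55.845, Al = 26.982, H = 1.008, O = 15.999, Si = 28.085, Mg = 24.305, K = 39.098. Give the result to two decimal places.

6.54 percentage points

First mineral: 63.996 g O in 140.691 g formula = 45.49 wt% O.
Second mineral: 191.988 g O in 492.950 g formula = 38.95 wt% O.
45.49% − 38.95% gives a difference of 6.54 percentage points.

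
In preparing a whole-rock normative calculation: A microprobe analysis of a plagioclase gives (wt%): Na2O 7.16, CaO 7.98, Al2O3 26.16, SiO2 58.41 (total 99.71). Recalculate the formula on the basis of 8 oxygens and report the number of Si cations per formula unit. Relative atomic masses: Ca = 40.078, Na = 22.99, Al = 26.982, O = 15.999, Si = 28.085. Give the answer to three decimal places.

2.617 Si apfu

Na2O: 7.16/61.979 = 0.11552 mol → 0.23104 mol Na, 0.11552 mol O.
CaO: 7.98/56.077 = 0.14230 mol → 0.14230 mol Ca, 0.14230 mol O.
Al2O3: 26.16/101.961 = 0.25657 mol → 0.51314 mol Al, 0.76971 mol O.
SiO2: 58.41/60.083 = 0.97216 mol → 0.97216 mol Si, 1.94432 mol O.
Total oxygen = 2.97185 mol. Normalization factor = 8/2.97185 = 2.69193.
Si per 8 O = 0.97216 × 2.69193 = 2.617.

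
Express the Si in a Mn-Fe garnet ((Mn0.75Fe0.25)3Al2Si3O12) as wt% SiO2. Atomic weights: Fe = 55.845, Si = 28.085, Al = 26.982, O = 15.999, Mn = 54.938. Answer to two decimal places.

36.36 wt%

Molar mass of (Mn0.75Fe0.25)3Al2Si3O12 = 2.25×54.938 + 0.75×55.845 + 2×26.982 + 3×28.085 + 12×15.999 = 495.701 g/mol.
Each formula unit contains 3 Si, equivalent to 3/1 = 3.0000 mol SiO2.
M(SiO2) = 1×28.085 + 2×15.999 = 60.083 g/mol.
Mass of SiO2 per formula unit = 3.0000 × 60.083 = 180.249 g.
SiO2 wt% = 180.249 / 495.701 × 100 = 36.36%.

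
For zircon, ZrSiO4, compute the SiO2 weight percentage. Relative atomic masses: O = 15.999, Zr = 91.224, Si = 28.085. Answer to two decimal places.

32.78 wt%

Formula mass = 183.305 g/mol.
1 Si → 1.0000 mol SiO2 per formula unit; M(SiO2) = 60.083, so SiO2 mass = 60.083 g.
60.083/183.305 × 100 = 32.78 wt%.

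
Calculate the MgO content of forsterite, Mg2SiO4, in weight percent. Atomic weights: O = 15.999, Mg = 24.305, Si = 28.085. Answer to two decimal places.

Formula mass = 140.691 g/mol.
2 Mg → 2.0000 mol MgO per formula unit; M(MgO) = 40.304, so MgO mass = 80.608 g.
80.608/140.691 × 100 = 57.29 wt%.

57.29 wt%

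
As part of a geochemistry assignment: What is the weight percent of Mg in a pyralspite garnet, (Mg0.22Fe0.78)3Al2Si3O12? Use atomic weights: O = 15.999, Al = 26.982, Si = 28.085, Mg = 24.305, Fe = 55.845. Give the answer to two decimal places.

3.36 wt%

Formula mass = 0.66·24.305 + 2.34·55.845 + 2·26.982 + 3·28.085 + 12·15.999 = 476.926 g/mol, of which 16.041 g is Mg.
So Mg makes up 16.041/476.926 = 0.0336 of the mass, i.e. 3.36%.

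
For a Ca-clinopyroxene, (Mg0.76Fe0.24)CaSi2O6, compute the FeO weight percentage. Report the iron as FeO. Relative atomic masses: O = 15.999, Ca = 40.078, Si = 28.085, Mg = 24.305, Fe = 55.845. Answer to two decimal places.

7.69 wt%

Formula mass = 224.117 g/mol.
0.24 Fe → 0.2400 mol FeO per formula unit; M(FeO) = 71.844, so FeO mass = 17.243 g.
17.243/224.117 × 100 = 7.69 wt%.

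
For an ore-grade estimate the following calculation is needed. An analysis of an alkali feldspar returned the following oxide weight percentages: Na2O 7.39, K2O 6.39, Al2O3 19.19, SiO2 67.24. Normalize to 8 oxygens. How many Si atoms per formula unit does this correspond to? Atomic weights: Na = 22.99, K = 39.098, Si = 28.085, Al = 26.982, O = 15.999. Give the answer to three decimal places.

Na2O (M=61.979): mol = 0.11923; Na = 0.23846, O = 0.11923.
K2O (M=94.195): mol = 0.06784; K = 0.13568, O = 0.06784.
Al2O3 (M=101.961): mol = 0.18821; Al = 0.37642, O = 0.56463.
SiO2 (M=60.083): mol = 1.11912; Si = 1.11912, O = 2.23824.
ΣO = 2.98994; factor = 8/ΣO = 2.67564.
Si apfu = 1.11912 × 2.67564 = 2.994.

2.994 Si apfu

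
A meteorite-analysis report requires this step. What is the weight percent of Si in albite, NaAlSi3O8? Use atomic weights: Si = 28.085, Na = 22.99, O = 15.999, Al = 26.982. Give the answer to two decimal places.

32.13 weight percent

Molar mass of NaAlSi3O8: 1*22.99 + 1*26.982 + 3*28.085 + 8*15.999 = 262.219 g/mol.
Mass of Si per formula unit: 3 × 28.085 = 84.255 g.
Weight fraction Si = 84.255 / 262.219 = 0.3213.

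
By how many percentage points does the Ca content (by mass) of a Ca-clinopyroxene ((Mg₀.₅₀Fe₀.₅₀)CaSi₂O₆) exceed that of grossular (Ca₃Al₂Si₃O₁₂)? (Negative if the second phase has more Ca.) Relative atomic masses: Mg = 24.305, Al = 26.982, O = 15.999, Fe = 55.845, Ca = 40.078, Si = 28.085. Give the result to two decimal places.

-9.44 percentage points

M((Mg₀.₅₀Fe₀.₅₀)CaSi₂O₆) = 232.317 g/mol, so wt% Ca = 40.078/232.317 × 100 = 17.25%.
M(Ca₃Al₂Si₃O₁₂) = 450.441 g/mol, so wt% Ca = 120.234/450.441 × 100 = 26.69%.
17.25 − 26.69 = -9.44 pp.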